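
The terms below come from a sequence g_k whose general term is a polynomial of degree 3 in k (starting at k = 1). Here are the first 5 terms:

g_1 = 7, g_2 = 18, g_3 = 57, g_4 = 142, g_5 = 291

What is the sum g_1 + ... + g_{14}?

1st diffs: 11, 39, 85, 149.
2nd diffs: 28, 46, 64.
3rd diffs: 18, 18 (constant).
Newton forward-difference form: g_k = 7 + 11·C(k-1,1) + 28·C(k-1,2) + 18·C(k-1,3).
Continuing: …, 522, 853, 1302, 1887, …, g_{14} = 7482.
Summing k = 1..14 (14 terms) gives 29309.

29309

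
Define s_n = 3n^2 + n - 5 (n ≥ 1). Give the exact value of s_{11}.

369

s_{11} = 3·11^2 + 1·11 - 5 = 369.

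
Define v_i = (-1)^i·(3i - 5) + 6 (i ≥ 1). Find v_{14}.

(-1)^14 = 1; 3i - 5 at i=14 is 37; so v_{14} = 43.

43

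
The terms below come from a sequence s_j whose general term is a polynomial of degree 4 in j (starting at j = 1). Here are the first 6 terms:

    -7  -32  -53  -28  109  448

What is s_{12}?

1st diffs: -25, -21, 25, 137, 339.
2nd diffs: 4, 46, 112, 202.
3rd diffs: 42, 66, 90.
4th diffs: 24, 24 (constant).
Newton forward-difference form: s_j = -7 + (-25)·C(j-1,1) + 4·C(j-1,2) + 42·C(j-1,3) + 24·C(j-1,4).
At j = 12: j-1 = 11, so s_{12} = -7 - 275 + 220 + 6930 + 7920 = 14788.

14788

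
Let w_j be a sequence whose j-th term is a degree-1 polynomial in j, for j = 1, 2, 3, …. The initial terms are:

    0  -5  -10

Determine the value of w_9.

1st diffs: -5, -5 (constant).
So w_j = -5j + 5.
Evaluating at j = 9 gives w_9 = -40.

-40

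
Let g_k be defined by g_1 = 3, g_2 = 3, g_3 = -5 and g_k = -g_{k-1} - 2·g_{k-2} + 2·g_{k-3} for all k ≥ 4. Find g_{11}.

Iterate the recurrence:
g_4 = 5;  g_5 = 11;  g_6 = -31;  g_7 = 19;  g_8 = 65;  g_9 = -165;  g_{10} = 73;  g_{11} = 387.

387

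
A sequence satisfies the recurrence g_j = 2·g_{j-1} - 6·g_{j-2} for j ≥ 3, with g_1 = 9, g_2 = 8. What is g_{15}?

g_3 = -38  g_4 = -124  g_5 = -20  …  g_{12} = 170048  g_{13} = 117952  g_{14} = -784384  g_{15} = -2276480.

-2276480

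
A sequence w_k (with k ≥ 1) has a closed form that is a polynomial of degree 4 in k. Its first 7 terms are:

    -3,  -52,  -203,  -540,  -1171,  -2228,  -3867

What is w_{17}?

-103747

1st diffs: -49, -151, -337, -631, -1057, -1639.
2nd diffs: -102, -186, -294, -426, -582.
3rd diffs: -84, -108, -132, -156.
4th diffs: -24, -24, -24 (constant).
Newton forward-difference form: w_k = -3 + (-49)·C(k-1,1) + (-102)·C(k-1,2) + (-84)·C(k-1,3) + (-24)·C(k-1,4).
At k = 17: k-1 = 16, so w_{17} = -3 - 784 - 12240 - 47040 - 43680 = -103747.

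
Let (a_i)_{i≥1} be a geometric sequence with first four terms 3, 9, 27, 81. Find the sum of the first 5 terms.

Common ratio r = 3.
a_i = 3·3^(i-1).
S = 3·(3^5 - 1)/(3 - 1) = 3·(243 - 1)/(2) = 363.

363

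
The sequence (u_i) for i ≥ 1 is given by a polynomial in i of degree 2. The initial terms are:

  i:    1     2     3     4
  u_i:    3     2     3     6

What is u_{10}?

1st diffs: -1, 1, 3.
2nd diffs: 2, 2 (constant).
Newton forward-difference form: u_i = 3 + (-1)·C(i-1,1) + 2·C(i-1,2).
At i = 10: i-1 = 9, so u_{10} = 3 - 9 + 72 = 66.

66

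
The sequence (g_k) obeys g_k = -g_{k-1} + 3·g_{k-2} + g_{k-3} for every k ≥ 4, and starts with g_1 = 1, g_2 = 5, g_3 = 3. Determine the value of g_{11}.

Compute successive terms:
g_4 = 13; g_5 = 1; g_6 = 41; g_7 = -25; g_8 = 149; g_9 = -183; g_{10} = 605; g_{11} = -1005.

-1005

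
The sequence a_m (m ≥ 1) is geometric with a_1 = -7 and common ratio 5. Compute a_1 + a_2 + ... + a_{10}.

-17089842

a_m = (-7)·5^(m-1).
S = (-7)·(5^10 - 1)/(5 - 1) = (-7)·(9765625 - 1)/(4) = -17089842.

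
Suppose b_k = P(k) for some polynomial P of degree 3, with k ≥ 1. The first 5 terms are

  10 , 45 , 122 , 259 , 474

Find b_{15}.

1st diffs: 35, 77, 137, 215.
2nd diffs: 42, 60, 78.
3rd diffs: 18, 18 (constant).
So b_k = 3k^3 + 3k^2 + 5k - 1.
Evaluating at k = 15 gives b_{15} = 10874.

10874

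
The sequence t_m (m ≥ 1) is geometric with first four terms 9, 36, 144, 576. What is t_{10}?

Common ratio r = 4.
t_m = 9·4^(m-1).
t_{10} = 9·4^9 = 2359296.

2359296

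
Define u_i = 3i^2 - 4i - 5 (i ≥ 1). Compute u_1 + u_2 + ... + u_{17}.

4658

Over i = 1..17: Σi = 153, Σi² = 1785.
Total = (3)·1785 + (-4)·153 + (-5)·17 = 4658.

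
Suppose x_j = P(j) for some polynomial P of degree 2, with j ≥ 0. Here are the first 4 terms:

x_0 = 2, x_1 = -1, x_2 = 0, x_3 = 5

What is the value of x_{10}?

1st diffs: -3, 1, 5.
2nd diffs: 4, 4 (constant).
Newton forward-difference form: x_j = 2 + (-3)·C(j,1) + 4·C(j,2).
At j = 10: j = 10, so x_{10} = 2 - 30 + 180 = 152.

152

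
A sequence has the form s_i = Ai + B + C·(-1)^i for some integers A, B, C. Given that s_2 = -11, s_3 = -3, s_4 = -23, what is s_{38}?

The three given values yield: 2A + B + C = -11; 3A + B - C = -3; 4A + B + C = -23.
Subtracting the first from the second: A - 2C = 8.
Subtracting the second from the third: A + 2C = -20.
Solving: C = -7, A = -6, then B = 8.
So s_i = -6·i + 8 + (-7)·(-1)^i; at i=38 this is -227.

-227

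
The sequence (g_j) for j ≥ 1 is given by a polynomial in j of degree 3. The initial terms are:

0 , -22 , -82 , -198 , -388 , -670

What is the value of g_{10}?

-3078

1st diffs: -22, -60, -116, -190, -282.
2nd diffs: -38, -56, -74, -92.
3rd diffs: -18, -18, -18 (constant).
Newton forward-difference form: g_j = (-22)·C(j-1,1) + (-38)·C(j-1,2) + (-18)·C(j-1,3).
At j = 10: j-1 = 9, so g_{10} = -198 - 1368 - 1512 = -3078.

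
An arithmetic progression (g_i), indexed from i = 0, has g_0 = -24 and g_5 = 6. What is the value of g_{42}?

228

Common difference d = (6 - (-24)) / (5 - 0) = 6.
g_i = -24 + (i - 0)·6.
g_{42} = -24 + 42·6 = 228.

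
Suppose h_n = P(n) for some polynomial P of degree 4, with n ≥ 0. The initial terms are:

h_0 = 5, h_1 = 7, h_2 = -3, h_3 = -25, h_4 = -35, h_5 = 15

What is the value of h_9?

2615

1st diffs: 2, -10, -22, -10, 50.
2nd diffs: -12, -12, 12, 60.
3rd diffs: 0, 24, 48.
4th diffs: 24, 24 (constant).
So h_n = n^4 - 6n^3 + 5n^2 + 2n + 5.
Evaluating at n = 9 gives h_9 = 2615.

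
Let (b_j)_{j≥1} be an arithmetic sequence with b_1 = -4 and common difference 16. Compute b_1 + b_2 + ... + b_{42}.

13608

b_j = -4 + (j - 1)·16.
b_{42} = 652; S = 42·(-4 + 652)/2 = 13608.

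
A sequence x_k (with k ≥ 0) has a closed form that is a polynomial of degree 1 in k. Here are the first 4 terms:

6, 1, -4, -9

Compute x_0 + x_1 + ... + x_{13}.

1st diffs: -5, -5, -5 (constant).
So x_k = -5k + 6.
Continuing: …, -14, -19, -24, -29, …, x_{13} = -59.
Summing k = 0..13 (14 terms) gives -371.

-371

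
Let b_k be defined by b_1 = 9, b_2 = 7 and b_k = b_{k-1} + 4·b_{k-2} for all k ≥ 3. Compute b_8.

3607

Applying the relation repeatedly:
b_3 = 43, b_4 = 71, b_5 = 243, b_6 = 527, b_7 = 1499, b_8 = 3607.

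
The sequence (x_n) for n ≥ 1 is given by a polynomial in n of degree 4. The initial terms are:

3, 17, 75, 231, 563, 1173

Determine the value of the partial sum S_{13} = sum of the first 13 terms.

1st diffs: 14, 58, 156, 332, 610.
2nd diffs: 44, 98, 176, 278.
3rd diffs: 54, 78, 102.
4th diffs: 24, 24 (constant).
So x_n = n^4 - n^3 + 3n^2 - 3n + 3.
Continuing: …, 2187, 3755, 6051, 9273, …, x_{13} = 26835.
Summing n = 1..13 (13 terms) gives 83213.

83213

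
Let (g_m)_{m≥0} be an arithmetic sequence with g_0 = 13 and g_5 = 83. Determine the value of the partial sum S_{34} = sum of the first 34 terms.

8296

Common difference d = (83 - 13) / (5 - 0) = 14.
g_m = 13 + (m - 0)·14.
g_{33} = 475; S = 34·(13 + 475)/2 = 8296.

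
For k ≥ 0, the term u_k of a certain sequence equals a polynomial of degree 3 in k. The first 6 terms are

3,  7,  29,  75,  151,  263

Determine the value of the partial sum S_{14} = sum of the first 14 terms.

1st diffs: 4, 22, 46, 76, 112.
2nd diffs: 18, 24, 30, 36.
3rd diffs: 6, 6, 6 (constant).
Newton forward-difference form: u_k = 3 + 4·C(k,1) + 18·C(k,2) + 6·C(k,3).
Continuing: …, 417, 619, 875, 1191, …, u_{13} = 3175.
Summing k = 0..13 (14 terms) gives 12964.

12964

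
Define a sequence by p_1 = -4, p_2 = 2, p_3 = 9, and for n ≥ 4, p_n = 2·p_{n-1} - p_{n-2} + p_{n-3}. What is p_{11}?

536

p_4 = 12  p_5 = 17  p_6 = 31  p_7 = 57  p_8 = 100  p_9 = 174  p_{10} = 305  p_{11} = 536.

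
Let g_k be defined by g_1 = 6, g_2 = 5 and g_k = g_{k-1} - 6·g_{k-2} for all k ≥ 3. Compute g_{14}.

Applying the relation repeatedly:
g_3 = -31  g_4 = -61  g_5 = 125  …  g_{11} = 27485  g_{12} = -77989  g_{13} = -242899  g_{14} = 225035.

225035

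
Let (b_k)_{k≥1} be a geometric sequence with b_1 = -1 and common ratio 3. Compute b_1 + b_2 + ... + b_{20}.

b_k = (-1)·3^(k-1).
S = (-1)·(3^20 - 1)/(3 - 1) = (-1)·(3486784401 - 1)/(2) = -1743392200.

-1743392200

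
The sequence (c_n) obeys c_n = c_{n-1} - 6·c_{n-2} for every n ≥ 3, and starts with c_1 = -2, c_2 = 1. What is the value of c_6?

-113

Iterate the recurrence:
c_3 = 13;  c_4 = 7;  c_5 = -71;  c_6 = -113.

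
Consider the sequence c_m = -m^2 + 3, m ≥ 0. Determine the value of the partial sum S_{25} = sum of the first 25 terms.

-4825

Over m = 0..24: Σm = 300, Σm² = 4900.
Total = (-1)·4900 + (3)·25 = -4825.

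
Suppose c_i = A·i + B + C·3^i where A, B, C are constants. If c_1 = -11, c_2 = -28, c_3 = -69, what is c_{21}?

Plug in i = 1, 2, 3: A + B + 3C = -11; 2A + B + 9C = -28; 3A + B + 27C = -69.
Subtracting the first from the second: A + 6C = -17.
Subtracting the second from the third: A + 18C = -41.
Solving: C = -2, A = -5, then B = 0.
Therefore c_{21} = -105 + 0 + (-2)·10460353203 = -20920706511.

-20920706511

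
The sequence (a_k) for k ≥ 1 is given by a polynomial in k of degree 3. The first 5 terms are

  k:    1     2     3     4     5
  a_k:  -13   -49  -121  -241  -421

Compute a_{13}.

-5461

1st diffs: -36, -72, -120, -180.
2nd diffs: -36, -48, -60.
3rd diffs: -12, -12 (constant).
So a_k = -2k^3 - 6k^2 - 4k - 1.
Evaluating at k = 13 gives a_{13} = -5461.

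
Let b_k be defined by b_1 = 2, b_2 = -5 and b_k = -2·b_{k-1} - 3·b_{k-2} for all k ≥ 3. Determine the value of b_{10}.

-29

b_3 = 4; b_4 = 7; b_5 = -26; b_6 = 31; b_7 = 16; b_8 = -125; b_9 = 202; b_{10} = -29.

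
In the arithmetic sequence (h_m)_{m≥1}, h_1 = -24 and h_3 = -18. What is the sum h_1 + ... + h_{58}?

3567

Common difference d = (-18 - (-24)) / (3 - 1) = 3.
h_m = -24 + (m - 1)·3.
h_{58} = 147; S = 58·(-24 + 147)/2 = 3567.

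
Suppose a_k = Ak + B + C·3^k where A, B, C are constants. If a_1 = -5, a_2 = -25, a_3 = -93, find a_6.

-2889

Plug in k = 1, 2, 3: A + B + 3C = -5; 2A + B + 9C = -25; 3A + B + 27C = -93.
Subtracting the first from the second: A + 6C = -20.
Subtracting the second from the third: A + 18C = -68.
Solving: C = -4, A = 4, then B = 3.
Therefore a_6 = 24 + 3 + (-4)·729 = -2889.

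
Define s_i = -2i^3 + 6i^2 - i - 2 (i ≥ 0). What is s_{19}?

s_{19} = -2·19^3 + 6·19^2 - 1·19 - 2 = -11573.

-11573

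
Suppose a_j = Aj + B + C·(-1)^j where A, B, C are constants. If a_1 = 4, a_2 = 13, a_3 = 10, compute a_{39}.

118

Plug in j = 1, 2, 3: A + B - C = 4; 2A + B + C = 13; 3A + B - C = 10.
Subtracting the first from the second: A + 2C = 9.
Subtracting the second from the third: A - 2C = -3.
Solving: C = 3, A = 3, then B = 4.
Therefore a_{39} = 117 + 4 + 3·(-1) = 118.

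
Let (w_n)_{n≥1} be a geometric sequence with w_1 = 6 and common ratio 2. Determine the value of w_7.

w_n = 6·2^(n-1).
w_7 = 6·2^6 = 384.

384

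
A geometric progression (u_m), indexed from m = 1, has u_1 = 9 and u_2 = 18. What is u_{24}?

75497472

Common ratio r = 2.
u_m = 9·2^(m-1).
u_{24} = 9·2^23 = 75497472.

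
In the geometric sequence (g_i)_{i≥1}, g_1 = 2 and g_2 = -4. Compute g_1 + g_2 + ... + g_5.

22

Common ratio r = -2.
g_i = 2·(-2)^(i-1).
S = 2·((-2)^5 - 1)/(-2 - 1) = 2·(-32 - 1)/(-3) = 22.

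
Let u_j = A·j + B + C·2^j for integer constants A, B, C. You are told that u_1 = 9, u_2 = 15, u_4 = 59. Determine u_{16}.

The three given values yield: A + B + 2C = 9; 2A + B + 4C = 15; 4A + B + 16C = 59.
Subtracting the first from the second: A + 2C = 6.
Subtracting the second from the third: 2A + 12C = 44.
Solving: C = 4, A = -2, then B = 3.
Hence u_{16} = -2·16 + 3 + 4·65536 = 262115.

262115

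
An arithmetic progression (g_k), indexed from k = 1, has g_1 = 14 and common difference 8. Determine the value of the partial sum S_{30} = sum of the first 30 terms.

g_k = 14 + (k - 1)·8.
g_{30} = 246; S = 30·(14 + 246)/2 = 3900.

3900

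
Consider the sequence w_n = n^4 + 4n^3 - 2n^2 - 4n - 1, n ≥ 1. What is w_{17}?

102526

w_{17} = 1·17^4 + 4·17^3 - 2·17^2 - 4·17 - 1 = 102526.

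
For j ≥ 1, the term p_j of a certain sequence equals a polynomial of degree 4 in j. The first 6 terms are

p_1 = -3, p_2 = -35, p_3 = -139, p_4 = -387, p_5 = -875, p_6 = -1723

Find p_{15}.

1st diffs: -32, -104, -248, -488, -848.
2nd diffs: -72, -144, -240, -360.
3rd diffs: -72, -96, -120.
4th diffs: -24, -24 (constant).
Newton forward-difference form: p_j = -3 + (-32)·C(j-1,1) + (-72)·C(j-1,2) + (-72)·C(j-1,3) + (-24)·C(j-1,4).
At j = 15: j-1 = 14, so p_{15} = -3 - 448 - 6552 - 26208 - 24024 = -57235.

-57235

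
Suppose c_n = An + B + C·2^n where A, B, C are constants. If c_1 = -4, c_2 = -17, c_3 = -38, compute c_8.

The three given values yield: A + B + 2C = -4; 2A + B + 4C = -17; 3A + B + 8C = -38.
Subtracting the first from the second: A + 2C = -13.
Subtracting the second from the third: A + 4C = -21.
Solving: C = -4, A = -5, then B = 9.
Hence c_8 = -5·8 + 9 + (-4)·256 = -1055.

-1055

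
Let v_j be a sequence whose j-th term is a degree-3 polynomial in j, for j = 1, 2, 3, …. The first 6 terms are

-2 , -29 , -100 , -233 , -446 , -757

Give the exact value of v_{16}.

-13217

1st diffs: -27, -71, -133, -213, -311.
2nd diffs: -44, -62, -80, -98.
3rd diffs: -18, -18, -18 (constant).
Newton forward-difference form: v_j = -2 + (-27)·C(j-1,1) + (-44)·C(j-1,2) + (-18)·C(j-1,3).
At j = 16: j-1 = 15, so v_{16} = -2 - 405 - 4620 - 8190 = -13217.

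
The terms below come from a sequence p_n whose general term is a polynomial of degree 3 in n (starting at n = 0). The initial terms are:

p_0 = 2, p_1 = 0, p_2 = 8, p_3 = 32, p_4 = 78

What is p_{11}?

1520

1st diffs: -2, 8, 24, 46.
2nd diffs: 10, 16, 22.
3rd diffs: 6, 6 (constant).
Newton forward-difference form: p_n = 2 + (-2)·C(n,1) + 10·C(n,2) + 6·C(n,3).
At n = 11: n = 11, so p_{11} = 2 - 22 + 550 + 990 = 1520.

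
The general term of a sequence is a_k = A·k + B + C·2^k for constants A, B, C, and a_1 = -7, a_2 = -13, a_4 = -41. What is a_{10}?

Write the equations: A + B + 2C = -7; 2A + B + 4C = -13; 4A + B + 16C = -41.
Subtracting the first from the second: A + 2C = -6.
Subtracting the second from the third: 2A + 12C = -28.
Solving: C = -2, A = -2, then B = -1.
Hence a_{10} = -2·10 + (-1) + (-2)·1024 = -2069.

-2069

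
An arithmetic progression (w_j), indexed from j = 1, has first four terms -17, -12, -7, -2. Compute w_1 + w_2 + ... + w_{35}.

Common difference d = 5.
w_j = -17 + (j - 1)·5.
w_{35} = 153; S = 35·(-17 + 153)/2 = 2380.

2380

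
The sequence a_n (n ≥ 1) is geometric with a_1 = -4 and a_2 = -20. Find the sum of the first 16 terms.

Common ratio r = 5.
a_n = (-4)·5^(n-1).
S = (-4)·(5^16 - 1)/(5 - 1) = (-4)·(152587890625 - 1)/(4) = -152587890624.

-152587890624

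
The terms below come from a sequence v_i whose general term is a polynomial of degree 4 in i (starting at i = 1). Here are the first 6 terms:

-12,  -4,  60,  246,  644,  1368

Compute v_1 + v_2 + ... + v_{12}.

64382

1st diffs: 8, 64, 186, 398, 724.
2nd diffs: 56, 122, 212, 326.
3rd diffs: 66, 90, 114.
4th diffs: 24, 24 (constant).
Newton forward-difference form: v_i = -12 + 8·C(i-1,1) + 56·C(i-1,2) + 66·C(i-1,3) + 24·C(i-1,4).
Continuing: …, 2556, 4370, 6996, 10644, …, v_{12} = 21966.
Summing i = 1..12 (12 terms) gives 64382.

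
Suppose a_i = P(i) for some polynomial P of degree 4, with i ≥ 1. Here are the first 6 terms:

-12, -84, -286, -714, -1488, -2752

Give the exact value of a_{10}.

-16428

1st diffs: -72, -202, -428, -774, -1264.
2nd diffs: -130, -226, -346, -490.
3rd diffs: -96, -120, -144.
4th diffs: -24, -24 (constant).
So a_i = -i^4 - 6i^3 - 4i^2 - 3i + 2.
Evaluating at i = 10 gives a_{10} = -16428.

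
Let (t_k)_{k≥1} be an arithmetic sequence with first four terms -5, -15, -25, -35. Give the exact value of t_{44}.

-435

Common difference d = -10.
t_k = -5 + (k - 1)·(-10).
t_{44} = -5 + 43·(-10) = -435.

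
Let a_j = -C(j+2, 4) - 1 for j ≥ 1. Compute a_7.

-127

C(9, 4) = 126, so a_7 = -127.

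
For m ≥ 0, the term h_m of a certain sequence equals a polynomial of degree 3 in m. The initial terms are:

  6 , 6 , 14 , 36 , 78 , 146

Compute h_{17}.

1st diffs: 0, 8, 22, 42, 68.
2nd diffs: 8, 14, 20, 26.
3rd diffs: 6, 6, 6 (constant).
So h_m = m^3 + m^2 - 2m + 6.
Evaluating at m = 17 gives h_{17} = 5174.

5174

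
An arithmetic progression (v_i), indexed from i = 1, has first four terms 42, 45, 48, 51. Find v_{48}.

Common difference d = 3.
v_i = 42 + (i - 1)·3.
v_{48} = 42 + 47·3 = 183.

183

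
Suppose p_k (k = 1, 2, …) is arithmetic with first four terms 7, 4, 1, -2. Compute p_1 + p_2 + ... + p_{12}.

-114

Common difference d = -3.
p_k = 7 + (k - 1)·(-3).
p_{12} = -26; S = 12·(7 + (-26))/2 = -114.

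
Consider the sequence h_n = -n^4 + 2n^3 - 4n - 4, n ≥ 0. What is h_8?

-3108

h_8 = -1·8^4 + 2·8^3 - 4·8 - 4 = -3108.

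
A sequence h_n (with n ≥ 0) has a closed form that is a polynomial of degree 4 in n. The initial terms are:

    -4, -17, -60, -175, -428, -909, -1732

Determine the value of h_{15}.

-55219

1st diffs: -13, -43, -115, -253, -481, -823.
2nd diffs: -30, -72, -138, -228, -342.
3rd diffs: -42, -66, -90, -114.
4th diffs: -24, -24, -24 (constant).
So h_n = -n^4 - n^3 - 5n^2 - 6n - 4.
Evaluating at n = 15 gives h_{15} = -55219.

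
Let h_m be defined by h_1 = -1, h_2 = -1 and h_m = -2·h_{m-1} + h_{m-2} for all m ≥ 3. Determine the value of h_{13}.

Applying the relation repeatedly:
h_3 = 1;  h_4 = -3;  h_5 = 7;  …;  h_{10} = -577;  h_{11} = 1393;  h_{12} = -3363;  h_{13} = 8119.

8119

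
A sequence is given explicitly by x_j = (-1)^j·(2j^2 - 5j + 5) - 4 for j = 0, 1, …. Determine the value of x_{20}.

(-1)^20 = 1; 2j^2 - 5j + 5 at j=20 is 705; so x_{20} = 701.

701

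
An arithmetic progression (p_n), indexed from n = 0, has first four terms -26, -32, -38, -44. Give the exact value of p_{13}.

Common difference d = -6.
p_n = -26 + (n - 0)·(-6).
p_{13} = -26 + 13·(-6) = -104.

-104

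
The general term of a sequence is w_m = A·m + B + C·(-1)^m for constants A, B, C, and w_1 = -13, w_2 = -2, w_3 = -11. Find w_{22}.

18

The three given values yield: A + B - C = -13; 2A + B + C = -2; 3A + B - C = -11.
Subtracting the first from the second: A + 2C = 11.
Subtracting the second from the third: A - 2C = -9.
Solving: C = 5, A = 1, then B = -9.
Hence w_{22} = 1·22 + (-9) + 5·1 = 18.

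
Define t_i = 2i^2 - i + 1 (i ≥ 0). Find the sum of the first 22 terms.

Over i = 0..21: Σi = 231, Σi² = 3311.
Total = (2)·3311 + (-1)·231 + (1)·22 = 6413.

6413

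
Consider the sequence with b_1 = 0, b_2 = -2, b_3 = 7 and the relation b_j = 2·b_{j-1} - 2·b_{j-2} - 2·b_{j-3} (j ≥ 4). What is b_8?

-224

b_4 = 18; b_5 = 26; b_6 = 2; b_7 = -84; b_8 = -224.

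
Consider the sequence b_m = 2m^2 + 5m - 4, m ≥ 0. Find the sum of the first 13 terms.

1638

Over m = 0..12: Σm = 78, Σm² = 650.
Total = (2)·650 + (5)·78 + (-4)·13 = 1638.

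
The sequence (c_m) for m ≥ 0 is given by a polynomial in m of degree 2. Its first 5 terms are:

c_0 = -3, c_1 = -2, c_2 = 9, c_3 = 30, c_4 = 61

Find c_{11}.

1st diffs: 1, 11, 21, 31.
2nd diffs: 10, 10, 10 (constant).
Newton forward-difference form: c_m = -3 + 1·C(m,1) + 10·C(m,2).
At m = 11: m = 11, so c_{11} = -3 + 11 + 550 = 558.

558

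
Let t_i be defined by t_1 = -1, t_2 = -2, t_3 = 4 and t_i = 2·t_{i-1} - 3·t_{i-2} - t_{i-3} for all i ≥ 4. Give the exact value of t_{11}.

1369

t_4 = 15;  t_5 = 20;  t_6 = -9;  t_7 = -93;  t_8 = -179;  t_9 = -70;  t_{10} = 490;  t_{11} = 1369.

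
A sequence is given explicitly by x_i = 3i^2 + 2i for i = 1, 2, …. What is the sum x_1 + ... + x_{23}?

Over i = 1..23: Σi = 276, Σi² = 4324.
Total = (3)·4324 + (2)·276 = 13524.

13524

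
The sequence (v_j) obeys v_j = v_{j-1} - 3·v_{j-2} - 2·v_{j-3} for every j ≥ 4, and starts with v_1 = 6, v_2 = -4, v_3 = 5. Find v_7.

Applying the relation repeatedly:
v_4 = 5;  v_5 = -2;  v_6 = -27;  v_7 = -31.

-31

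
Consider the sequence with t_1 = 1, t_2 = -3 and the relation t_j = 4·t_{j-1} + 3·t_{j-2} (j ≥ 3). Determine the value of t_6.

Applying the relation repeatedly:
t_3 = -9;  t_4 = -45;  t_5 = -207;  t_6 = -963.

-963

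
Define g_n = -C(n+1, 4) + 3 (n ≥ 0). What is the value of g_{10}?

-327

C(11, 4) = 330, so g_{10} = -327.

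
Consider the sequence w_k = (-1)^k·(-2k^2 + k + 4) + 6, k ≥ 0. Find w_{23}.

(-1)^23 = -1; -2k^2 + k + 4 at k=23 is -1031; so w_{23} = 1037.

1037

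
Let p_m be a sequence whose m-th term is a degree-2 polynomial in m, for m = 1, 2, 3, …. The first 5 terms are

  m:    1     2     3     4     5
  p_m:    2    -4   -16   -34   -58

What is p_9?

-214

1st diffs: -6, -12, -18, -24.
2nd diffs: -6, -6, -6 (constant).
Newton forward-difference form: p_m = 2 + (-6)·C(m-1,1) + (-6)·C(m-1,2).
At m = 9: m-1 = 8, so p_9 = 2 - 48 - 168 = -214.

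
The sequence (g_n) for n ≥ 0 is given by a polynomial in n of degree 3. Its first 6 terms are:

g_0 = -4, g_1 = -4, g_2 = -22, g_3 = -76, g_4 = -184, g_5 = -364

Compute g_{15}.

-10084

1st diffs: 0, -18, -54, -108, -180.
2nd diffs: -18, -36, -54, -72.
3rd diffs: -18, -18, -18 (constant).
Newton forward-difference form: g_n = -4 + (-18)·C(n,2) + (-18)·C(n,3).
At n = 15: n = 15, so g_{15} = -4 - 1890 - 8190 = -10084.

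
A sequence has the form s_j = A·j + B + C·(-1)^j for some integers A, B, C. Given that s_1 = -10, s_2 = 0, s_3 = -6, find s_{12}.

20

The three given values yield: A + B - C = -10; 2A + B + C = 0; 3A + B - C = -6.
Subtracting the first from the second: A + 2C = 10.
Subtracting the second from the third: A - 2C = -6.
Solving: C = 4, A = 2, then B = -8.
Hence s_{12} = 2·12 + (-8) + 4·1 = 20.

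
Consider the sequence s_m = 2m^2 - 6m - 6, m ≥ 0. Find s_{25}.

1094

s_{25} = 2·25^2 - 6·25 - 6 = 1094.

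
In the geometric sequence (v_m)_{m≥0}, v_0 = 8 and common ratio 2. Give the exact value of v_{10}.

v_m = 8·2^(m-0).
v_{10} = 8·2^10 = 8192.

8192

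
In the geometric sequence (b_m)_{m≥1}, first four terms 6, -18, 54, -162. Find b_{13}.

Common ratio r = -3.
b_m = 6·(-3)^(m-1).
b_{13} = 6·(-3)^12 = 3188646.

3188646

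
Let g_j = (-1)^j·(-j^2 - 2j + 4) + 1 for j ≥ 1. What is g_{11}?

(-1)^11 = -1; -j^2 - 2j + 4 at j=11 is -139; so g_{11} = 140.

140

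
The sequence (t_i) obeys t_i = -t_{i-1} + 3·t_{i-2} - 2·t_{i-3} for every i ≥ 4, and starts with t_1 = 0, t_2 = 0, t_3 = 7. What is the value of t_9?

1015

Applying the relation repeatedly:
t_4 = -7, t_5 = 28, t_6 = -63, t_7 = 161, t_8 = -406, t_9 = 1015.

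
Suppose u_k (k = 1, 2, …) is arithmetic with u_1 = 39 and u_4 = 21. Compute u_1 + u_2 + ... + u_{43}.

-3741

Common difference d = (21 - 39) / (4 - 1) = -6.
u_k = 39 + (k - 1)·(-6).
u_{43} = -213; S = 43·(39 + (-213))/2 = -3741.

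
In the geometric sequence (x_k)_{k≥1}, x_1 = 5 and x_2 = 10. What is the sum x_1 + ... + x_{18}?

1310715

Common ratio r = 2.
x_k = 5·2^(k-1).
S = 5·(2^18 - 1)/(2 - 1) = 5·(262144 - 1)/(1) = 1310715.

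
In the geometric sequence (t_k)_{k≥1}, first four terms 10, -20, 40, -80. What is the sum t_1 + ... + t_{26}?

Common ratio r = -2.
t_k = 10·(-2)^(k-1).
S = 10·((-2)^26 - 1)/(-2 - 1) = 10·(67108864 - 1)/(-3) = -223696210.

-223696210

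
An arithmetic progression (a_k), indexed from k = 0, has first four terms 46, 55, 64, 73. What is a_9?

127

Common difference d = 9.
a_k = 46 + (k - 0)·9.
a_9 = 46 + 9·9 = 127.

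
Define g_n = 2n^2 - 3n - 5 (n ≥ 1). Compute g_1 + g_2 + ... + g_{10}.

555

Over n = 1..10: Σn = 55, Σn² = 385.
Total = (2)·385 + (-3)·55 + (-5)·10 = 555.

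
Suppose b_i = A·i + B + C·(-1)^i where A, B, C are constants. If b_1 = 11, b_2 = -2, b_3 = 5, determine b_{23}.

-55

Plug in i = 1, 2, 3: A + B - C = 11; 2A + B + C = -2; 3A + B - C = 5.
Subtracting the first from the second: A + 2C = -13.
Subtracting the second from the third: A - 2C = 7.
Solving: C = -5, A = -3, then B = 9.
Therefore b_{23} = -69 + 9 + (-5)·(-1) = -55.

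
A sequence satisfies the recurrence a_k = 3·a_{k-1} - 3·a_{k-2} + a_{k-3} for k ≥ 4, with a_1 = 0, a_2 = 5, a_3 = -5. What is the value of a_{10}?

Applying the relation repeatedly:
a_4 = -30  a_5 = -70  a_6 = -125  a_7 = -195  a_8 = -280  a_9 = -380  a_{10} = -495.

-495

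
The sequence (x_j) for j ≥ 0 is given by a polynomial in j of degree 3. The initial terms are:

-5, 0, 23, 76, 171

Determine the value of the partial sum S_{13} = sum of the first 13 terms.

1st diffs: 5, 23, 53, 95.
2nd diffs: 18, 30, 42.
3rd diffs: 12, 12 (constant).
Newton forward-difference form: x_j = -5 + 5·C(j,1) + 18·C(j,2) + 12·C(j,3).
Continuing: …, 320, 535, 828, 1211, …, x_{12} = 3883.
Summing j = 0..12 (13 terms) gives 14053.

14053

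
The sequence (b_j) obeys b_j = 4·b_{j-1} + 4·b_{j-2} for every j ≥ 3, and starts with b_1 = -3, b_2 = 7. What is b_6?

2096

Applying the relation repeatedly:
b_3 = 16;  b_4 = 92;  b_5 = 432;  b_6 = 2096.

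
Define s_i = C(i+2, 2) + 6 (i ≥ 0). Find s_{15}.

142

C(17, 2) = 136, so s_{15} = 142.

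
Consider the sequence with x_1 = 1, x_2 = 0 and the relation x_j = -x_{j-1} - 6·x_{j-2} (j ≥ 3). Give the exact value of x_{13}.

Applying the relation repeatedly:
x_3 = -6, x_4 = 6, x_5 = 30, …, x_{10} = -3234, x_{11} = 2190, x_{12} = 17214, x_{13} = -30354.

-30354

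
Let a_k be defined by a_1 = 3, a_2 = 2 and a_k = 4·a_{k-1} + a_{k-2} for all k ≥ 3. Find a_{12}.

Applying the relation repeatedly:
a_3 = 11; a_4 = 46; a_5 = 195; a_6 = 826; a_7 = 3499; a_8 = 14822; a_9 = 62787; a_{10} = 265970; a_{11} = 1126667; a_{12} = 4772638.

4772638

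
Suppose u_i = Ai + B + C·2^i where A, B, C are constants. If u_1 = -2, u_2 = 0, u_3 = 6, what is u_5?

At i = 1, 2, 3: A + B + 2C = -2; 2A + B + 4C = 0; 3A + B + 8C = 6.
Subtracting the first from the second: A + 2C = 2.
Subtracting the second from the third: A + 4C = 6.
Solving: C = 2, A = -2, then B = -4.
So u_i = -2·i + (-4) + 2·2^i; at i=5 this is 50.

50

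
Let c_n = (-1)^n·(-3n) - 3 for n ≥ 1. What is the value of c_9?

24

(-1)^9 = -1; -3n at n=9 is -27; so c_9 = 24.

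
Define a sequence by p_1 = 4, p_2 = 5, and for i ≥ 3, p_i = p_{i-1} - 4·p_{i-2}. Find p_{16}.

119633

Compute successive terms:
p_3 = -11; p_4 = -31; p_5 = 13; …; p_{13} = -16979; p_{14} = -17239; p_{15} = 50677; p_{16} = 119633.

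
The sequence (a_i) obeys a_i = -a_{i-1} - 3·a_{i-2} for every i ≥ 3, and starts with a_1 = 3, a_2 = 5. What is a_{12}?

a_3 = -14, a_4 = -1, a_5 = 43, a_6 = -40, a_7 = -89, a_8 = 209, a_9 = 58, a_{10} = -685, a_{11} = 511, a_{12} = 1544.

1544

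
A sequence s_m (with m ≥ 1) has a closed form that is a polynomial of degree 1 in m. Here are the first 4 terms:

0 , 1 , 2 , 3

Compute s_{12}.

11

1st diffs: 1, 1, 1 (constant).
So s_m = m - 1.
Evaluating at m = 12 gives s_{12} = 11.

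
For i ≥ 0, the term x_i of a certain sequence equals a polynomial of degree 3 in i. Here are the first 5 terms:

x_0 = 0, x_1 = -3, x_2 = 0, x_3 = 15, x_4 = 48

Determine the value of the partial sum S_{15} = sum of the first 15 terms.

10605

1st diffs: -3, 3, 15, 33.
2nd diffs: 6, 12, 18.
3rd diffs: 6, 6 (constant).
So x_i = i^3 - 4i.
Continuing: …, 105, 192, 315, 480, …, x_{14} = 2688.
Summing i = 0..14 (15 terms) gives 10605.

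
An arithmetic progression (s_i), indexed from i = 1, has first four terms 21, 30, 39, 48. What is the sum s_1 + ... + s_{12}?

Common difference d = 9.
s_i = 21 + (i - 1)·9.
s_{12} = 120; S = 12·(21 + 120)/2 = 846.

846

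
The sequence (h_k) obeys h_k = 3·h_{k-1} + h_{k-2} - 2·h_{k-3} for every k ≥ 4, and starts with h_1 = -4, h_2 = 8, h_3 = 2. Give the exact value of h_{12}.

h_4 = 22;  h_5 = 52;  h_6 = 174;  h_7 = 530;  h_8 = 1660;  h_9 = 5162;  h_{10} = 16086;  h_{11} = 50100;  h_{12} = 156062.

156062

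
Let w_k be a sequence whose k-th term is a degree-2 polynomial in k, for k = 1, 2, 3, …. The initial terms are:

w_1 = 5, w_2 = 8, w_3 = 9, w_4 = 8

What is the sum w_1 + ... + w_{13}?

1st diffs: 3, 1, -1.
2nd diffs: -2, -2 (constant).
Newton forward-difference form: w_k = 5 + 3·C(k-1,1) + (-2)·C(k-1,2).
Continuing: …, 5, 0, -7, -16, …, w_{13} = -91.
Summing k = 1..13 (13 terms) gives -273.

-273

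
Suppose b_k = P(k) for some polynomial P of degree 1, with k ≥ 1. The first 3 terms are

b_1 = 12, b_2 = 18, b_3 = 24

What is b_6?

42

1st diffs: 6, 6 (constant).
So b_k = 6k + 6.
Evaluating at k = 6 gives b_6 = 42.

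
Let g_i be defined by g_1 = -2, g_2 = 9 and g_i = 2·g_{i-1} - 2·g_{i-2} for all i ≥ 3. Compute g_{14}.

Applying the relation repeatedly:
g_3 = 22;  g_4 = 26;  g_5 = 8;  …;  g_{11} = 352;  g_{12} = 416;  g_{13} = 128;  g_{14} = -576.

-576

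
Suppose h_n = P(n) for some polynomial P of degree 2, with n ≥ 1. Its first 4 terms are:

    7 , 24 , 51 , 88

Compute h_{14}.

1008

1st diffs: 17, 27, 37.
2nd diffs: 10, 10 (constant).
Newton forward-difference form: h_n = 7 + 17·C(n-1,1) + 10·C(n-1,2).
At n = 14: n-1 = 13, so h_{14} = 7 + 221 + 780 = 1008.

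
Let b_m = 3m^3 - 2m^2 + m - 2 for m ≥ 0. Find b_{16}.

11790

b_{16} = 3·16^3 - 2·16^2 + 1·16 - 2 = 11790.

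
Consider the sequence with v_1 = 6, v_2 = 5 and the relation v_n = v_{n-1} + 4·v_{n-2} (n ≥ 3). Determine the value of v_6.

Applying the relation repeatedly:
v_3 = 29;  v_4 = 49;  v_5 = 165;  v_6 = 361.

361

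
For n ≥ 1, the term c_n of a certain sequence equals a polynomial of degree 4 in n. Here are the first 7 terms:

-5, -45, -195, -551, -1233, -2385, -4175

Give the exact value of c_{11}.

1st diffs: -40, -150, -356, -682, -1152, -1790.
2nd diffs: -110, -206, -326, -470, -638.
3rd diffs: -96, -120, -144, -168.
4th diffs: -24, -24, -24 (constant).
So c_n = -n^4 - 6n^3 + 6n^2 - n - 3.
Evaluating at n = 11 gives c_{11} = -21915.

-21915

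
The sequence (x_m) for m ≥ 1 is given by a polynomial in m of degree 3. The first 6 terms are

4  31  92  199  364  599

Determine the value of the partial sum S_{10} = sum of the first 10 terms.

7855

1st diffs: 27, 61, 107, 165, 235.
2nd diffs: 34, 46, 58, 70.
3rd diffs: 12, 12, 12 (constant).
Newton forward-difference form: x_m = 4 + 27·C(m-1,1) + 34·C(m-1,2) + 12·C(m-1,3).
Continuing: 916, 1327, 1844, 2479.
Summing m = 1..10 (10 terms) gives 7855.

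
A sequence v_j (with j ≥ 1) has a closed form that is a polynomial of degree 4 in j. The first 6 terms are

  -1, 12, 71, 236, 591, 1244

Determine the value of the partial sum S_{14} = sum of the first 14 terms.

1st diffs: 13, 59, 165, 355, 653.
2nd diffs: 46, 106, 190, 298.
3rd diffs: 60, 84, 108.
4th diffs: 24, 24 (constant).
So v_j = j^4 - 2j^2 + 4j - 4.
Continuing: …, 2327, 3996, 6431, 9836, …, v_{14} = 38076.
Summing j = 1..14 (14 terms) gives 126021.

126021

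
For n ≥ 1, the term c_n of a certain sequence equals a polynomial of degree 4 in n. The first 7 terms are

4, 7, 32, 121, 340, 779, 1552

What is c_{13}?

22612

1st diffs: 3, 25, 89, 219, 439, 773.
2nd diffs: 22, 64, 130, 220, 334.
3rd diffs: 42, 66, 90, 114.
4th diffs: 24, 24, 24 (constant).
Newton forward-difference form: c_n = 4 + 3·C(n-1,1) + 22·C(n-1,2) + 42·C(n-1,3) + 24·C(n-1,4).
At n = 13: n-1 = 12, so c_{13} = 4 + 36 + 1452 + 9240 + 11880 = 22612.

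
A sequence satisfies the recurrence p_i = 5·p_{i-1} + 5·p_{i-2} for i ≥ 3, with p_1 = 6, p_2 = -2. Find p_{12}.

128900000

Applying the relation repeatedly:
p_3 = 20, p_4 = 90, p_5 = 550, p_6 = 3200, p_7 = 18750, p_8 = 109750, p_9 = 642500, p_{10} = 3761250, p_{11} = 22018750, p_{12} = 128900000.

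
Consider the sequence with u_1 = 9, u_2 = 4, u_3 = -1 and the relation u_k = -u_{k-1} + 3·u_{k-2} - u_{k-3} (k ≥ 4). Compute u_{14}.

Step forward from the initial values:
u_4 = 4; u_5 = -11; u_6 = 24; …; u_{11} = -2041; u_{12} = 4924; u_{13} = -11891; u_{14} = 28704.

28704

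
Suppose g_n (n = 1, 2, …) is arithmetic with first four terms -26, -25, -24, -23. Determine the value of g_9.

Common difference d = 1.
g_n = -26 + (n - 1)·1.
g_9 = -26 + 8·1 = -18.

-18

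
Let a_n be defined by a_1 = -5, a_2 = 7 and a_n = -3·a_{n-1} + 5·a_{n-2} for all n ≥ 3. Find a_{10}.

963457

Step forward from the initial values:
a_3 = -46; a_4 = 173; a_5 = -749; a_6 = 3112; a_7 = -13081; a_8 = 54803; a_9 = -229814; a_{10} = 963457.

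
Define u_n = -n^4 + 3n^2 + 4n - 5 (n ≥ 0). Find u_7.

-2231

u_7 = -1·7^4 + 3·7^2 + 4·7 - 5 = -2231.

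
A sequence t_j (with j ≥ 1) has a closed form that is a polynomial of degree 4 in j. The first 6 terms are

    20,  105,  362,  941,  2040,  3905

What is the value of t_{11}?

1st diffs: 85, 257, 579, 1099, 1865.
2nd diffs: 172, 322, 520, 766.
3rd diffs: 150, 198, 246.
4th diffs: 48, 48 (constant).
So t_j = 2j^4 + 5j^3 + 6j^2 + 2j + 5.
Evaluating at j = 11 gives t_{11} = 36690.

36690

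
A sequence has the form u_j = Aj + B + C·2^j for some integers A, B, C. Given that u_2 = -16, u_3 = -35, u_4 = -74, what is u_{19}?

The three given values yield: 2A + B + 4C = -16; 3A + B + 8C = -35; 4A + B + 16C = -74.
Subtracting the first from the second: A + 4C = -19.
Subtracting the second from the third: A + 8C = -39.
Solving: C = -5, A = 1, then B = 2.
Hence u_{19} = 1·19 + 2 + (-5)·524288 = -2621419.

-2621419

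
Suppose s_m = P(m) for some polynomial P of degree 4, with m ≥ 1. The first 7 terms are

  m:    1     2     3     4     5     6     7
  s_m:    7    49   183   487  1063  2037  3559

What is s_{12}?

1st diffs: 42, 134, 304, 576, 974, 1522.
2nd diffs: 92, 170, 272, 398, 548.
3rd diffs: 78, 102, 126, 150.
4th diffs: 24, 24, 24 (constant).
So s_m = m^4 + 3m^3 + 3m^2 - 3m + 3.
Evaluating at m = 12 gives s_{12} = 26319.

26319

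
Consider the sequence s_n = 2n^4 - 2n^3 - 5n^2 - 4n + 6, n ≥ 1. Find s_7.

s_7 = 2·7^4 - 2·7^3 - 5·7^2 - 4·7 + 6 = 3849.

3849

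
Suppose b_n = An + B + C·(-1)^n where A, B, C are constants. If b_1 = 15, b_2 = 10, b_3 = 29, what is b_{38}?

Plug in n = 1, 2, 3: A + B - C = 15; 2A + B + C = 10; 3A + B - C = 29.
Subtracting the first from the second: A + 2C = -5.
Subtracting the second from the third: A - 2C = 19.
Solving: C = -6, A = 7, then B = 2.
Hence b_{38} = 7·38 + 2 + (-6)·1 = 262.

262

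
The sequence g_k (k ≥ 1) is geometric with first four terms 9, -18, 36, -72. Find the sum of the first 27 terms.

402653187

Common ratio r = -2.
g_k = 9·(-2)^(k-1).
S = 9·((-2)^27 - 1)/(-2 - 1) = 9·(-134217728 - 1)/(-3) = 402653187.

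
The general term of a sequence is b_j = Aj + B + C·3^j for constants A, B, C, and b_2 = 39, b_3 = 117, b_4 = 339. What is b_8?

Plug in j = 2, 3, 4: 2A + B + 9C = 39; 3A + B + 27C = 117; 4A + B + 81C = 339.
Subtracting the first from the second: A + 18C = 78.
Subtracting the second from the third: A + 54C = 222.
Solving: C = 4, A = 6, then B = -9.
So b_j = 6·j + (-9) + 4·3^j; at j=8 this is 26283.

26283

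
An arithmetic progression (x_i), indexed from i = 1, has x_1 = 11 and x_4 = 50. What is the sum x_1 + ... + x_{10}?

695

Common difference d = (50 - 11) / (4 - 1) = 13.
x_i = 11 + (i - 1)·13.
x_{10} = 128; S = 10·(11 + 128)/2 = 695.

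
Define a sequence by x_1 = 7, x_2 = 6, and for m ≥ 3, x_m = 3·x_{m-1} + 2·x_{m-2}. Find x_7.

Compute successive terms:
x_3 = 32;  x_4 = 108;  x_5 = 388;  x_6 = 1380;  x_7 = 4916.

4916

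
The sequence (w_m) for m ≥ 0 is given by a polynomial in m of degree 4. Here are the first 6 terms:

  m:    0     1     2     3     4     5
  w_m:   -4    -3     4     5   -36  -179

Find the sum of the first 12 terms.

-23610

1st diffs: 1, 7, 1, -41, -143.
2nd diffs: 6, -6, -42, -102.
3rd diffs: -12, -36, -60.
4th diffs: -24, -24 (constant).
So w_m = -m^4 + 4m^3 - 2m^2 - 4.
Continuing: …, -508, -1131, -2180, -3811, …, w_{11} = -9563.
Summing m = 0..11 (12 terms) gives -23610.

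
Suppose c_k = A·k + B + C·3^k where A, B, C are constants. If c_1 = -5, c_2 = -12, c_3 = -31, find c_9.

-19693

Plug in k = 1, 2, 3: A + B + 3C = -5; 2A + B + 9C = -12; 3A + B + 27C = -31.
Subtracting the first from the second: A + 6C = -7.
Subtracting the second from the third: A + 18C = -19.
Solving: C = -1, A = -1, then B = -1.
Therefore c_9 = -9 + (-1) + (-1)·19683 = -19693.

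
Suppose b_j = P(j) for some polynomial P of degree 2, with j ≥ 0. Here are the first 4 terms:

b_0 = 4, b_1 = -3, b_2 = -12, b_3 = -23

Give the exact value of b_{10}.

-156

1st diffs: -7, -9, -11.
2nd diffs: -2, -2 (constant).
Newton forward-difference form: b_j = 4 + (-7)·C(j,1) + (-2)·C(j,2).
At j = 10: j = 10, so b_{10} = 4 - 70 - 90 = -156.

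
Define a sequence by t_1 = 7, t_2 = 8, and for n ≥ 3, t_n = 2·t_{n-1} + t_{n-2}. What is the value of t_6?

Step forward from the initial values:
t_3 = 23; t_4 = 54; t_5 = 131; t_6 = 316.

316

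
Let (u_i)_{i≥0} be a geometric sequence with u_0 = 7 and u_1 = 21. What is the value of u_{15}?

100442349

Common ratio r = 3.
u_i = 7·3^(i-0).
u_{15} = 7·3^15 = 100442349.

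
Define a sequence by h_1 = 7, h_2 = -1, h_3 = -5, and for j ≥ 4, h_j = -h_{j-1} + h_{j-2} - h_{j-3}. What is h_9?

-9

Applying the relation repeatedly:
h_4 = -3; h_5 = -1; h_6 = 3; h_7 = -1; h_8 = 5; h_9 = -9.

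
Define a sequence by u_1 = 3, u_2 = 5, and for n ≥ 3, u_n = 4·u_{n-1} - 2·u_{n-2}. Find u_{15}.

u_3 = 14; u_4 = 46; u_5 = 156; …; u_{12} = 842464; u_{13} = 2876352; u_{14} = 9820480; u_{15} = 33529216.

33529216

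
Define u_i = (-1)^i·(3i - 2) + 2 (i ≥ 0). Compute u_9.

(-1)^9 = -1; 3i - 2 at i=9 is 25; so u_9 = -23.

-23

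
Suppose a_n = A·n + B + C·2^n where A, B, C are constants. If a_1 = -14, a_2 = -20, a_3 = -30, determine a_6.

-148

At n = 1, 2, 3: A + B + 2C = -14; 2A + B + 4C = -20; 3A + B + 8C = -30.
Subtracting the first from the second: A + 2C = -6.
Subtracting the second from the third: A + 4C = -10.
Solving: C = -2, A = -2, then B = -8.
Hence a_6 = -2·6 + (-8) + (-2)·64 = -148.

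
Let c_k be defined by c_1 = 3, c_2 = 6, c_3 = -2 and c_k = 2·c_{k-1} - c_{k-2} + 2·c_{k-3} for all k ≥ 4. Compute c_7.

10

Compute successive terms:
c_4 = -4; c_5 = 6; c_6 = 12; c_7 = 10.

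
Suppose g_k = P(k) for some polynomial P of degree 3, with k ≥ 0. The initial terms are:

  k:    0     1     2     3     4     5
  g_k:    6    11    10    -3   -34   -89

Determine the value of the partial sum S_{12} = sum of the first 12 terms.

1st diffs: 5, -1, -13, -31, -55.
2nd diffs: -6, -12, -18, -24.
3rd diffs: -6, -6, -6 (constant).
Newton forward-difference form: g_k = 6 + 5·C(k,1) + (-6)·C(k,2) + (-6)·C(k,3).
Continuing: …, -174, -295, -458, -669, …, g_{11} = -1259.
Summing k = 0..11 (12 terms) gives -3888.

-3888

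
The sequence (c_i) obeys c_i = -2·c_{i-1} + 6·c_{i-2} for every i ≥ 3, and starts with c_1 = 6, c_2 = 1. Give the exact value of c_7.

4024

Iterate the recurrence:
c_3 = 34, c_4 = -62, c_5 = 328, c_6 = -1028, c_7 = 4024.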